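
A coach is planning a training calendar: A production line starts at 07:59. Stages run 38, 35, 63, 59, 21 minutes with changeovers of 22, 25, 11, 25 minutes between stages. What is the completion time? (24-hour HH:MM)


Start: 07:59 = 479 min from midnight
  after task 1 (38 min): 08:37
  after break (22 min): 08:59
  after task 2 (35 min): 09:34
  after break (25 min): 09:59
  after task 3 (63 min): 11:02
  after break (11 min): 11:13
  after task 4 (59 min): 12:12
  after break (25 min): 12:37
  after task 5 (21 min): 12:58
Total elapsed: 299 minutes
End time: 12:58

12:58


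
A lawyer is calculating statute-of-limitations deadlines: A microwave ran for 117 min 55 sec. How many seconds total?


Minutes: 117
Extra seconds: 55
Seconds per minute: 60
Minutes to seconds: 117 x 60 = 7020
Total: 7020 + 55 = 7075

7075


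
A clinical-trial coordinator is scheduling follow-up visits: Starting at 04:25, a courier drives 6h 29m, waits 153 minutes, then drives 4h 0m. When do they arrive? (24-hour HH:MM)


Depart: 04:25
Leg 1: +389 min -> 10:54
Layover: +153 min -> 13:27
Leg 2: +240 min -> 17:27
Total travel: 782 minutes = 13h 2m
Arrival: 17:27

17:27


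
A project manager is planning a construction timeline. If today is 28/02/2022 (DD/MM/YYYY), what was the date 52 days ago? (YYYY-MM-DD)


Start: 2022-02-28
Subtracting 52 days
Days already passed in February: 28
After going back through February: 24 more days to subtract
January 2022 has 31 days, need 24
Result: 2022-01-07

2022-01-07


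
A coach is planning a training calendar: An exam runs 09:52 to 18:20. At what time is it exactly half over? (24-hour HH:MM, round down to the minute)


Start time: 09:52 = 592 minutes from midnight
End time: 18:20 = 1100 minutes from midnight
Sum: 592 + 1100 = 1692
Midpoint: 1692 / 2 = 846 minutes
Convert: 846 / 60 = 14 hours, 6 minutes
Result: 14:06

14:06


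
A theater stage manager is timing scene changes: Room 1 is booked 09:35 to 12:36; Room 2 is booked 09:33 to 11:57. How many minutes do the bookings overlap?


Interval A: [575, 756] minutes from midnight
Interval B: [573, 717] minutes from midnight
Overlap start = max(575, 573) = 575
Overlap end = min(756, 717) = 717
Overlap = 717 - 575 = 142 minutes

142


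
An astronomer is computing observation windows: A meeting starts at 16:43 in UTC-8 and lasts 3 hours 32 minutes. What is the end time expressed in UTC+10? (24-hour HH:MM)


Start: 16:43 in UTC-8
Step 1 - add duration:
  minutes: 43 + 32 = 75 (carry 1h)
  hours: 16 + 3 + 1 = 20
  end in UTC-8: 20:15
Step 2 - convert UTC-8 -> UTC+10:
  offset difference: 10 - (-8) = 18 hours
  20 + (18) = 38 -> mod 24 = 14
Result: 14:15 in UTC+10

14:15


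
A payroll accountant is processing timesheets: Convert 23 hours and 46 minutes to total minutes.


Hours: 23
Extra minutes: 46
Minutes per hour: 60
Hours to minutes: 23 x 60 = 1380
Total: 1380 + 46 = 1426

1426


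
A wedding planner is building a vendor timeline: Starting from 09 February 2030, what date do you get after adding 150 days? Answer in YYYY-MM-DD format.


Start: 2030-02-09
Adding 150 days
Days remaining in February: 19
After February: 131 days still to add
March 2030: 31 days, 100 remaining
April 2030: 30 days, 70 remaining
May 2030: 31 days, 39 remaining
June 2030: 30 days, 9 remaining
Result: 2030-07-09

2030-07-09


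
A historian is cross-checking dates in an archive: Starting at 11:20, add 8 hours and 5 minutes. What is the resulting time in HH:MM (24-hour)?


Start time: 11:20
Adding: 8 hours 5 minutes
Minutes: 20 + 5 = 25
Hours: 11 + 8 + 0 = 19
Result: 19:25

19:25


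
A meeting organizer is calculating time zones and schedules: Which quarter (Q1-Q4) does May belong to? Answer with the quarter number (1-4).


Month: May (month 5)
Q1: January-March (months 1-3)
Q2: April-June (months 4-6)
Q3: July-September (months 7-9)
Q4: October-December (months 10-12)
Month 5 falls in Q2

2


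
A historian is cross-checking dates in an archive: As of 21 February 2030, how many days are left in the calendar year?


Start: February 21, 2030
End: December 31, 2030
Days left in February: 7
March: 31
April: 30
May: 31
June: 30
... plus remaining months
Sum of remaining months: 306
Total: 7 + 306 = 313

313


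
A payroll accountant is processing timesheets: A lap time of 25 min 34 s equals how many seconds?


Minutes: 25
Seconds: 34
Convert minutes to seconds: 25 x 60 = 1500
Add remaining seconds: 1500 + 34 = 1534

1534


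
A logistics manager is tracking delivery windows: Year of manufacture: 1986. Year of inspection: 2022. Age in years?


Birth year: 1986
Current year: 2022
Age = current year - birth year
Age = 2022 - 1986 = 36

36


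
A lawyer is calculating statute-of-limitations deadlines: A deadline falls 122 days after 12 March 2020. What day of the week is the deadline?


Start: 2020-03-12 (Thursday)
Step 1 - find target date: add 122 days
  2020-03-12 + 122 days = 2020-07-12
Step 2 - day of week:
  122 mod 7 = 3
  Thursday + 3 days -> Sunday
Result: Sunday (2020-07-12)

Sunday


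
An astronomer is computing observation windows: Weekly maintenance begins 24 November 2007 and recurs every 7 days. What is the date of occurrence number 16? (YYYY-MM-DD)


First occurrence: 2007-11-24 (occurrence 1)
Each occurrence is 7 days after the previous.
Occurrence 16 is 15 weeks after the first.
15 weeks = 105 days
2007-11-24 + 105 days = 2008-03-08

2008-03-08


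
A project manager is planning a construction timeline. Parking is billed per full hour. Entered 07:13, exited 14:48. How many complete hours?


Start: 07:13
End: 14:48
Hour difference: 14 - 7 = 7 hours
Minute difference: 48 - 13 = 35 minutes
Total minutes: 455
Complete hours: 455 / 60 = 7 (remainder 35)

7


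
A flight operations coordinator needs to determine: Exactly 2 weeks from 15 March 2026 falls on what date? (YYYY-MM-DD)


Start: 2026-03-15
Weeks to add: 2
Convert to days: 2 x 7 = 14 days
Add 14 days to 2026-03-15
Result: 2026-03-29

2026-03-29


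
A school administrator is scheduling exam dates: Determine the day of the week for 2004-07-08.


Date: 2004-07-08
January 1, 2004 is a Thursday
Day of year: 190
Offset from Jan 1: 189 days
189 mod 7 = 0
Result: Thursday

Thursday


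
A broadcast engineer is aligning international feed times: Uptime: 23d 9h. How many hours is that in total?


Days: 23
Extra hours: 9
Hours per day: 24
Days to hours: 23 x 24 = 552
Total: 552 + 9 = 561

561


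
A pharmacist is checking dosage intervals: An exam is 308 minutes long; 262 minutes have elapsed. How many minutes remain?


Total budget: 308 minutes
Time used: 262 minutes
Remaining: 308 - 262 = 46 minutes
Percent used: 85.1%
Percent remaining: 14.9%

46


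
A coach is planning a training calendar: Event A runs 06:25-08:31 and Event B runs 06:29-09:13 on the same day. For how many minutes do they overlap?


Interval A: [385, 511] minutes from midnight
Interval B: [389, 553] minutes from midnight
Overlap start = max(385, 389) = 389
Overlap end = min(511, 553) = 511
Overlap = 511 - 389 = 122 minutes

122


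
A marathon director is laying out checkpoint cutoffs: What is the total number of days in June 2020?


Month: June
Year: 2020
June is a 30-day month
Total: 30 days

30


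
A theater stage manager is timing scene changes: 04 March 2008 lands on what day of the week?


Date: 2008-03-04
January 1, 2008 is a Tuesday
Day of year: 64
Offset from Jan 1: 63 days
63 mod 7 = 0
Result: Tuesday

Tuesday


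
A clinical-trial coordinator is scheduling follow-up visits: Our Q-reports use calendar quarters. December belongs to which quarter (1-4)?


Month: December (month 12)
Q1: January-March (months 1-3)
Q2: April-June (months 4-6)
Q3: July-September (months 7-9)
Q4: October-December (months 10-12)
Month 12 falls in Q4

4


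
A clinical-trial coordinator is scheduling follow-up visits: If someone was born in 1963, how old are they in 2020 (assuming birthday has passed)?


Birth year: 1963
Current year: 2020
Age = current year - birth year
Age = 2020 - 1963 = 57

57


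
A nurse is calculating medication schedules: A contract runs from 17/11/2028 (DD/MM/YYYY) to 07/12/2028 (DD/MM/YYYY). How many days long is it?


Start date: 2028-11-17
End date: 2028-12-07
Nov 2028: +14 days
Dec 2028: +6 days
Total: 20 days

20


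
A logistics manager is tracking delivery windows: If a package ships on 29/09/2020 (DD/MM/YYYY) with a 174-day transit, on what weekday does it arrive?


Start: 2020-09-29 (Tuesday)
Step 1 - find target date: add 174 days
  2020-09-29 + 174 days = 2021-03-22
Step 2 - day of week:
  174 mod 7 = 6
  Tuesday + 6 days -> Monday
Result: Monday (2021-03-22)

Monday


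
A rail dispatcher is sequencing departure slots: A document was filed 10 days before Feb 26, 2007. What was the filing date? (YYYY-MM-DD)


Start: 2007-02-26
Subtracting 10 days
Days already passed in February: 26
Result: 2007-02-16

2007-02-16


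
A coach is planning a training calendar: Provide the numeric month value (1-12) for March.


Calendar month order:
2. February
3. March <--
4. April
March is month number 3

3


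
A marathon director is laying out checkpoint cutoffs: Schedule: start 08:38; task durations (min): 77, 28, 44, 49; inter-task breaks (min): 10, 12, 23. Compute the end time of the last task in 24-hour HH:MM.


Start: 08:38 = 518 min from midnight
  after task 1 (77 min): 09:55
  after break (10 min): 10:05
  after task 2 (28 min): 10:33
  after break (12 min): 10:45
  after task 3 (44 min): 11:29
  after break (23 min): 11:52
  after task 4 (49 min): 12:41
Total elapsed: 243 minutes
End time: 12:41

12:41


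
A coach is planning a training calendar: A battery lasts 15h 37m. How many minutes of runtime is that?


Hours: 15
Extra minutes: 37
Minutes per hour: 60
Hours to minutes: 15 x 60 = 900
Total: 900 + 37 = 937

937


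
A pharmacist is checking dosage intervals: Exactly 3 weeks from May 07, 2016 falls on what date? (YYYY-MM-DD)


Start: 2016-05-07
Weeks to add: 3
Convert to days: 3 x 7 = 21 days
Add 21 days to 2016-05-07
Result: 2016-05-28

2016-05-28


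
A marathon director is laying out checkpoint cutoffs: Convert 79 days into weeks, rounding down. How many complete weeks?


Total days: 79
Days per week: 7
Division: 79 / 7 = 11 remainder 2
Complete weeks: 11
Remaining days: 2

11


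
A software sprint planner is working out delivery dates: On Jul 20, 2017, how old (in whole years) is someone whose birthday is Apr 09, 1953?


Birth: 1953-04-09
Reference: 2017-07-20
Year difference: 2017 - 1953 = 64
Has birthday (04-09) occurred by 07-20? Yes
Age in full years: 64

64


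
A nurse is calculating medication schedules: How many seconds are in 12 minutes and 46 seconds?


Minutes: 12
Seconds: 46
Convert minutes to seconds: 12 x 60 = 720
Add remaining seconds: 720 + 46 = 766

766


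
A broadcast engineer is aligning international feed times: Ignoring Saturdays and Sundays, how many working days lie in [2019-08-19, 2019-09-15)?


Start: 2019-08-19 (Monday)
End (exclusive): 2019-09-15 (Sunday)
Total calendar days: 27
Full weeks: 27 // 7 = 3 -> 15 weekdays
Remaining 6 days starting on Monday:
  Mon(w), Tue(w), Wed(w), Thu(w), Fri(w), Sat(-) -> 5 weekdays
Total business days: 15 + 5 = 20

20


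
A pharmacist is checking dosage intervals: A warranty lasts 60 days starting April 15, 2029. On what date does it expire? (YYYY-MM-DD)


Start: 2029-04-15
Adding 60 days
Days remaining in April: 15
After April: 45 days still to add
May 2029: 31 days, 14 remaining
June 2029 has 30 days, need 14
Result: 2029-06-14

2029-06-14


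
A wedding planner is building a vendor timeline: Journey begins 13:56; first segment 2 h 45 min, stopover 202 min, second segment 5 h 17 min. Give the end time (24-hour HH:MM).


Depart: 13:56
Leg 1: +165 min -> 16:41
Layover: +202 min -> 20:03
Leg 2: +317 min -> 01:20
Total travel: 684 minutes = 11h 24m
Arrival: 01:20

01:20


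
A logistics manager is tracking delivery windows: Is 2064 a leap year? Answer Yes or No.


Year: 2064
Divisible by 4? 2064 / 4 = 516.0 -> Yes
Divisible by 100? 2064 / 100 = 20.64 -> No
Divisible by 4 but not 100, so it IS a leap year

Yes


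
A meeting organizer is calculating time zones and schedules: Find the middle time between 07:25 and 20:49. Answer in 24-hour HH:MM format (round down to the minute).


Start time: 07:25 = 445 minutes from midnight
End time: 20:49 = 1249 minutes from midnight
Sum: 445 + 1249 = 1694
Midpoint: 1694 / 2 = 847 minutes
Convert: 847 / 60 = 14 hours, 7 minutes
Result: 14:07

14:07


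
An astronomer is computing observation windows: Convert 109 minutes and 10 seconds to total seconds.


Minutes: 109
Extra seconds: 10
Seconds per minute: 60
Minutes to seconds: 109 x 60 = 6540
Total: 6540 + 10 = 6550

6550


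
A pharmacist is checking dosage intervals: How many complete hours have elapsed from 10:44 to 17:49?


Start: 10:44
End: 17:49
Hour difference: 17 - 10 = 7 hours
Minute difference: 49 - 44 = 5 minutes
Total minutes: 425
Complete hours: 425 / 60 = 7 (remainder 5)

7


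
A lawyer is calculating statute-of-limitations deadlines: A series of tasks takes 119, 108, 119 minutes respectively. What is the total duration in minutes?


Durations: 119, 108, 119
Running sum: 119
+ 108 = 227
+ 119 = 346
Total duration: 346 minutes
That is 5 hours and 46 minutes

346


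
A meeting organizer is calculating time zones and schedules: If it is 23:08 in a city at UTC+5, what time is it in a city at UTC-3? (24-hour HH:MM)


Local time: 23:08 at UTC+5 (offset 5h)
Target zone: UTC-3 (offset -3h)
Difference: -3 - (5) = -8 hours
Calculation: 23 + (-8) = 15
Result: 15:08

15:08


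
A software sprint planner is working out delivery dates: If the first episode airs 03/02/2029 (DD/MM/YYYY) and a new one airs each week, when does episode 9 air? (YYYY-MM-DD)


First occurrence: 2029-02-03 (occurrence 1)
Each occurrence is 7 days after the previous.
Occurrence 9 is 8 weeks after the first.
8 weeks = 56 days
2029-02-03 + 56 days = 2029-03-31

2029-03-31


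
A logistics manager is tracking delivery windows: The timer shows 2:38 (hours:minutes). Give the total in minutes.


Hours: 2
Minutes: 38
Convert hours to minutes: 2 x 60 = 120
Add remaining minutes: 120 + 38 = 158

158


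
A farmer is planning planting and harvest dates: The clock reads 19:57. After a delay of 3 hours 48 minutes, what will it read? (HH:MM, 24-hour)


Start time: 19:57
Adding: 3 hours 48 minutes
Minutes: 57 + 48 = 105
Minute overflow: 105 >= 60, so carry 1 hour, minutes = 45
Hours: 19 + 3 + 1 = 23
Result: 23:45

23:45


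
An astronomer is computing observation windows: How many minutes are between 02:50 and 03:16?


Start time: 02:50 = 170 minutes from midnight
End time: 03:16 = 196 minutes from midnight
Difference: 196 - 170 = 26 minutes
That is 0 hours and 26 minutes

26


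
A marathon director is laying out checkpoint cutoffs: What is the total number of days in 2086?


Year: 2086
Check leap year rules:
Divisible by 4? No
2086 is not a leap year
Days: 365

365


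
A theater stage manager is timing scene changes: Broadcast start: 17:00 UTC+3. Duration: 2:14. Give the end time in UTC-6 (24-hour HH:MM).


Start: 17:00 in UTC+3
Step 1 - add duration:
  minutes: 0 + 14 = 14
  hours: 17 + 2 + 0 = 19
  end in UTC+3: 19:14
Step 2 - convert UTC+3 -> UTC-6:
  offset difference: -6 - (3) = -9 hours
  19 + (-9) = 10 -> mod 24 = 10
Result: 10:14 in UTC-6

10:14


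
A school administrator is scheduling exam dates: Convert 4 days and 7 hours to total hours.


Days: 4
Extra hours: 7
Hours per day: 24
Days to hours: 4 x 24 = 96
Total: 96 + 7 = 103

103


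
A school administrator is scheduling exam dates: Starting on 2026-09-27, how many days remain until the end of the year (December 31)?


Start: September 27, 2026
End: December 31, 2026
Days left in September: 3
October: 31
November: 30
December: 31
Sum of remaining months: 92
Total: 3 + 92 = 95

95


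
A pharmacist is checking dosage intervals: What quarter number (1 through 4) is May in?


Month: May (month 5)
Q1: January-March (months 1-3)
Q2: April-June (months 4-6)
Q3: July-September (months 7-9)
Q4: October-December (months 10-12)
Month 5 falls in Q2

2


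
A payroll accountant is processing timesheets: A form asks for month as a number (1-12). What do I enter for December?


Calendar month order:
11. November
12. December <--
December is month number 12

12


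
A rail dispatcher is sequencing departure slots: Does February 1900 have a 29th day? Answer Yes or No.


Year: 1900
Divisible by 4? 1900 / 4 = 475.0 -> Yes
Divisible by 100? 1900 / 100 = 19.0 -> Yes
Divisible by 400? 1900 / 400 = 4.75 -> No
Divisible by 100 but not 400, so NOT a leap year

No


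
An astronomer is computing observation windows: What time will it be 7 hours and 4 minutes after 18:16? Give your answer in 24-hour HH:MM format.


Start time: 18:16
Adding: 7 hours 4 minutes
Minutes: 16 + 4 = 20
Hours: 18 + 7 + 0 = 25
Hour wraparound: 25 mod 24 = 1
Result: 01:20

01:20


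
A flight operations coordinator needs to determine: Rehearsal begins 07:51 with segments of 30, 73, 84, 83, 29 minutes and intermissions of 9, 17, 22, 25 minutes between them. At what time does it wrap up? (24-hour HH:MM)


Start: 07:51 = 471 min from midnight
  after task 1 (30 min): 08:21
  after break (9 min): 08:30
  after task 2 (73 min): 09:43
  after break (17 min): 10:00
  after task 3 (84 min): 11:24
  after break (22 min): 11:46
  after task 4 (83 min): 13:09
  after break (25 min): 13:34
  after task 5 (29 min): 14:03
Total elapsed: 372 minutes
End time: 14:03

14:03


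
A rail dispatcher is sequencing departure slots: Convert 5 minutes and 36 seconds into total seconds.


Minutes: 5
Seconds: 36
Convert minutes to seconds: 5 x 60 = 300
Add remaining seconds: 300 + 36 = 336

336


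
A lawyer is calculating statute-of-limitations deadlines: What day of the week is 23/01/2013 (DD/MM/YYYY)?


Date: 2013-01-23
January 1, 2013 is a Tuesday
Day of year: 23
Offset from Jan 1: 22 days
22 mod 7 = 1
Result: Wednesday

Wednesday


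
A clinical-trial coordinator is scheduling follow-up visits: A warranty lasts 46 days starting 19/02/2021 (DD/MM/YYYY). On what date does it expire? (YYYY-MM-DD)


Start: 2021-02-19
Adding 46 days
Days remaining in February: 9
After February: 37 days still to add
March 2021: 31 days, 6 remaining
April 2021 has 30 days, need 6
Result: 2021-04-06

2021-04-06


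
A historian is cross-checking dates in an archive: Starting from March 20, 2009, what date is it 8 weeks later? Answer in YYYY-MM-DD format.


Start: 2009-03-20
Weeks to add: 8
Convert to days: 8 x 7 = 56 days
Add 56 days to 2009-03-20
Result: 2009-05-15

2009-05-15


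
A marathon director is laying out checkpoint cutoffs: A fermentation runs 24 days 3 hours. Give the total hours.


Days: 24
Extra hours: 3
Hours per day: 24
Days to hours: 24 x 24 = 576
Total: 576 + 3 = 579

579


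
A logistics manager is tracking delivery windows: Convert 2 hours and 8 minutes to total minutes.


Hours: 2
Minutes: 8
Convert hours to minutes: 2 x 60 = 120
Add remaining minutes: 120 + 8 = 128

128


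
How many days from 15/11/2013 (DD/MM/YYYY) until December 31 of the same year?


Start: November 15, 2013
End: December 31, 2013
Days left in November: 15
December: 31
Sum of remaining months: 31
Total: 15 + 31 = 46

46


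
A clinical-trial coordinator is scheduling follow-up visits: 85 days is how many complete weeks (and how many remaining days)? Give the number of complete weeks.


Total days: 85
Days per week: 7
Division: 85 / 7 = 12 remainder 1
Complete weeks: 12
Remaining days: 1

12


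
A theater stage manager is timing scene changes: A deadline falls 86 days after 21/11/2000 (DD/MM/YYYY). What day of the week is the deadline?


Start: 2000-11-21 (Tuesday)
Step 1 - find target date: add 86 days
  2000-11-21 + 86 days = 2001-02-15
Step 2 - day of week:
  86 mod 7 = 2
  Tuesday + 2 days -> Thursday
Result: Thursday (2001-02-15)

Thursday


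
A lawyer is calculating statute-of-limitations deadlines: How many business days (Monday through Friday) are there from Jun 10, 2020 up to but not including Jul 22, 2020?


Start: 2020-06-10 (Wednesday)
End (exclusive): 2020-07-22 (Wednesday)
Total calendar days: 42
Full weeks: 42 // 7 = 6 -> 30 weekdays
Remaining 0 days starting on Wednesday:
Total business days: 30 + 0 = 30

30


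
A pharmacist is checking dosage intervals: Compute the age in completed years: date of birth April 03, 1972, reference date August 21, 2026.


Birth: 1972-04-03
Reference: 2026-08-21
Year difference: 2026 - 1972 = 54
Has birthday (04-03) occurred by 08-21? Yes
Age in full years: 54

54


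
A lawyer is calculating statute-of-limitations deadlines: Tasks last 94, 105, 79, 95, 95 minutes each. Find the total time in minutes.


Durations: 94, 105, 79, 95, 95
Running sum: 94
+ 105 = 199
+ 79 = 278
+ 95 = 373
+ 95 = 468
Total duration: 468 minutes
That is 7 hours and 48 minutes

468


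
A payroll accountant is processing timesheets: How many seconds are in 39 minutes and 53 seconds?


Minutes: 39
Extra seconds: 53
Seconds per minute: 60
Minutes to seconds: 39 x 60 = 2340
Total: 2340 + 53 = 2393

2393


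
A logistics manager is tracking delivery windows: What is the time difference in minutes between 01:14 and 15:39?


Start time: 01:14 = 74 minutes from midnight
End time: 15:39 = 939 minutes from midnight
Difference: 939 - 74 = 865 minutes
That is 14 hours and 25 minutes

865


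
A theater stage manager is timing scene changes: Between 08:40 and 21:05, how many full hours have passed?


Start: 08:40
End: 21:05
Hour difference: 21 - 8 = 13 hours
Minute difference: 5 - 40 = -35 minutes
Total minutes: 745
Complete hours: 745 / 60 = 12 (remainder 25)

12


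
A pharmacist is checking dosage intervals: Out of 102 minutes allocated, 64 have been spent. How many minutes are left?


Total budget: 102 minutes
Time used: 64 minutes
Remaining: 102 - 64 = 38 minutes
Percent used: 62.7%
Percent remaining: 37.3%

38


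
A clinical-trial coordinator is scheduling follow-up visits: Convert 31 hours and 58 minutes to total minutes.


Hours: 31
Extra minutes: 58
Minutes per hour: 60
Hours to minutes: 31 x 60 = 1860
Total: 1860 + 58 = 1918

1918


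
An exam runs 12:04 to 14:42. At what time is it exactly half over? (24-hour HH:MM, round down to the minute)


Start time: 12:04 = 724 minutes from midnight
End time: 14:42 = 882 minutes from midnight
Sum: 724 + 882 = 1606
Midpoint: 1606 / 2 = 803 minutes
Convert: 803 / 60 = 13 hours, 23 minutes
Result: 13:23

13:23


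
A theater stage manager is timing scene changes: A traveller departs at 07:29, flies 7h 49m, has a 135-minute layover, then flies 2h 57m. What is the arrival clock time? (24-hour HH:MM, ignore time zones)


Depart: 07:29
Leg 1: +469 min -> 15:18
Layover: +135 min -> 17:33
Leg 2: +177 min -> 20:30
Total travel: 781 minutes = 13h 1m
Arrival: 20:30

20:30


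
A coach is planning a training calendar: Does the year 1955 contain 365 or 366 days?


Year: 1955
Check leap year rules:
Divisible by 4? No
1955 is not a leap year
Days: 365

365


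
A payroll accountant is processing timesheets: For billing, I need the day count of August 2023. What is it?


Month: August
Year: 2023
August is a 31-day month
Total: 31 days

31


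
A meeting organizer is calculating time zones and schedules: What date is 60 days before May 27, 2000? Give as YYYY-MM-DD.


Start: 2000-05-27
Subtracting 60 days
Days already passed in May: 27
After going back through May: 33 more days to subtract
April 2000: 30 days, 3 remaining
March 2000 has 31 days, need 3
Result: 2000-03-28

2000-03-28


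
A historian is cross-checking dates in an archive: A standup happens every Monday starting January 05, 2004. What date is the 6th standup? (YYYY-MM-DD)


First occurrence: 2004-01-05 (occurrence 1)
Each occurrence is 7 days after the previous.
Occurrence 6 is 5 weeks after the first.
5 weeks = 35 days
2004-01-05 + 35 days = 2004-02-09

2004-02-09


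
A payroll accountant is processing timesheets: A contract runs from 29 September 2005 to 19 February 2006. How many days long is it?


Start date: 2005-09-29
End date: 2006-02-19
Sep 2005: +2 days
Oct 2005: +31 days
Nov 2005: +30 days
... (3 more months)
Total: 143 days

143


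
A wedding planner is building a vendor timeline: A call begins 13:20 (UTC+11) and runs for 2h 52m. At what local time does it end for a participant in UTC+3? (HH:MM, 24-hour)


Start: 13:20 in UTC+11
Step 1 - add duration:
  minutes: 20 + 52 = 72 (carry 1h)
  hours: 13 + 2 + 1 = 16
  end in UTC+11: 16:12
Step 2 - convert UTC+11 -> UTC+3:
  offset difference: 3 - (11) = -8 hours
  16 + (-8) = 8 -> mod 24 = 8
Result: 08:12 in UTC+3

08:12


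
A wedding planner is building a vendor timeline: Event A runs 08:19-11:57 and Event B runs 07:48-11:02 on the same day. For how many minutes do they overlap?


Interval A: [499, 717] minutes from midnight
Interval B: [468, 662] minutes from midnight
Overlap start = max(499, 468) = 499
Overlap end = min(717, 662) = 662
Overlap = 662 - 499 = 163 minutes

163


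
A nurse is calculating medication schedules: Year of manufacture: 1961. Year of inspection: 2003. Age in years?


Birth year: 1961
Current year: 2003
Age = current year - birth year
Age = 2003 - 1961 = 42

42


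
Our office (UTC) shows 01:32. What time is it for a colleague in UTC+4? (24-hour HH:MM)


Local time: 01:32 at UTC (offset 0h)
Target zone: UTC+4 (offset 4h)
Difference: 4 - (0) = 4 hours
Calculation: 1 + (4) = 5
Result: 05:32

05:32


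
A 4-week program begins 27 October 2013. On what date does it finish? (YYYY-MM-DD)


Start: 2013-10-27
Weeks to add: 4
Convert to days: 4 x 7 = 28 days
Add 28 days to 2013-10-27
Result: 2013-11-24

2013-11-24


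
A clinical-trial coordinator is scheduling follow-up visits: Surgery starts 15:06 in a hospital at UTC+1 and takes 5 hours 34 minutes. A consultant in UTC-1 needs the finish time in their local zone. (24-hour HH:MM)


Start: 15:06 in UTC+1
Step 1 - add duration:
  minutes: 6 + 34 = 40
  hours: 15 + 5 + 0 = 20
  end in UTC+1: 20:40
Step 2 - convert UTC+1 -> UTC-1:
  offset difference: -1 - (1) = -2 hours
  20 + (-2) = 18 -> mod 24 = 18
Result: 18:40 in UTC-1

18:40


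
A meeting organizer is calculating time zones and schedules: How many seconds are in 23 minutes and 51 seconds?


Minutes: 23
Seconds: 51
Convert minutes to seconds: 23 x 60 = 1380
Add remaining seconds: 1380 + 51 = 1431

1431


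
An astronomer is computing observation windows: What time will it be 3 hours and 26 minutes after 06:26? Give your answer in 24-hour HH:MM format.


Start time: 06:26
Adding: 3 hours 26 minutes
Minutes: 26 + 26 = 52
Hours: 6 + 3 + 0 = 9
Result: 09:52

09:52


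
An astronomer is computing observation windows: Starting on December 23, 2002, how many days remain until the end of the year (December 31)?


Start: December 23, 2002
End: December 31, 2002
Days left in December: 8
Total: 8 days

8


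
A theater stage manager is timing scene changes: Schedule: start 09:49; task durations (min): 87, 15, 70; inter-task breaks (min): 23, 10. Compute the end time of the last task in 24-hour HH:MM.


Start: 09:49 = 589 min from midnight
  after task 1 (87 min): 11:16
  after break (23 min): 11:39
  after task 2 (15 min): 11:54
  after break (10 min): 12:04
  after task 3 (70 min): 13:14
Total elapsed: 205 minutes
End time: 13:14

13:14


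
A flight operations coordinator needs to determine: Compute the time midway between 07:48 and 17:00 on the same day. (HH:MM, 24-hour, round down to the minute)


Start time: 07:48 = 468 minutes from midnight
End time: 17:00 = 1020 minutes from midnight
Sum: 468 + 1020 = 1488
Midpoint: 1488 / 2 = 744 minutes
Convert: 744 / 60 = 12 hours, 24 minutes
Result: 12:24

12:24


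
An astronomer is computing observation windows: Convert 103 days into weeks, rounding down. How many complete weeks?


Total days: 103
Days per week: 7
Division: 103 / 7 = 14 remainder 5
Complete weeks: 14
Remaining days: 5

14


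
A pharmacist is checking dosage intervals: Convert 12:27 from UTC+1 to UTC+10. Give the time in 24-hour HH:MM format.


Local time: 12:27 at UTC+1 (offset 1h)
Target zone: UTC+10 (offset 10h)
Difference: 10 - (1) = 9 hours
Calculation: 12 + (9) = 21
Result: 21:27

21:27


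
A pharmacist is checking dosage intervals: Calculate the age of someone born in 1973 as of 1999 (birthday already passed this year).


Birth year: 1973
Current year: 1999
Age = current year - birth year
Age = 1999 - 1973 = 26

26


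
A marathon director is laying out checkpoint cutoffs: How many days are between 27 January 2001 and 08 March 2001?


Start date: 2001-01-27
End date: 2001-03-08
Jan 2001: +5 days
Feb 2001: +28 days
Mar 2001: +7 days
Total: 40 days

40


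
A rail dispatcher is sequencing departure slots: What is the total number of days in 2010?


Year: 2010
Check leap year rules:
Divisible by 4? No
2010 is not a leap year
Days: 365

365


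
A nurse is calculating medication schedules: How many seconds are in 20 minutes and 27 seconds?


Minutes: 20
Extra seconds: 27
Seconds per minute: 60
Minutes to seconds: 20 x 60 = 1200
Total: 1200 + 27 = 1227

1227


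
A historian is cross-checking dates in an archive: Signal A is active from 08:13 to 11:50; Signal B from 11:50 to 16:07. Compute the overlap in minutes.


Interval A: [493, 710] minutes from midnight
Interval B: [710, 967] minutes from midnight
Overlap start = max(493, 710) = 710
Overlap end = min(710, 967) = 710
End <= start, so the intervals do not overlap: 0 minutes

0


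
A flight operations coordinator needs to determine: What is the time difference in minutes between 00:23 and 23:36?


Start time: 00:23 = 23 minutes from midnight
End time: 23:36 = 1416 minutes from midnight
Difference: 1416 - 23 = 1393 minutes
That is 23 hours and 13 minutes

1393


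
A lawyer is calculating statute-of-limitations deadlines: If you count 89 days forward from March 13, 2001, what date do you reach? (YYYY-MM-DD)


Start: 2001-03-13
Adding 89 days
Days remaining in March: 18
After March: 71 days still to add
April 2001: 30 days, 41 remaining
May 2001: 31 days, 10 remaining
June 2001 has 30 days, need 10
Result: 2001-06-10

2001-06-10


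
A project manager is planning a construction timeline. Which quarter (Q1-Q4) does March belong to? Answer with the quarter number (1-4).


Month: March (month 3)
Q1: January-March (months 1-3)
Q2: April-June (months 4-6)
Q3: July-September (months 7-9)
Q4: October-December (months 10-12)
Month 3 falls in Q1

1


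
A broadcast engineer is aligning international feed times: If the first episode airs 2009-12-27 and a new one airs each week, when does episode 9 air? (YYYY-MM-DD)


First occurrence: 2009-12-27 (occurrence 1)
Each occurrence is 7 days after the previous.
Occurrence 9 is 8 weeks after the first.
8 weeks = 56 days
2009-12-27 + 56 days = 2010-02-21

2010-02-21


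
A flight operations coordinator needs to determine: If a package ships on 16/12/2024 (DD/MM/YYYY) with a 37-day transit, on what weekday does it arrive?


Start: 2024-12-16 (Monday)
Step 1 - find target date: add 37 days
  2024-12-16 + 37 days = 2025-01-22
Step 2 - day of week:
  37 mod 7 = 2
  Monday + 2 days -> Wednesday
Result: Wednesday (2025-01-22)

Wednesday


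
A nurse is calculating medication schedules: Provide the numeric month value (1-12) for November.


Calendar month order:
10. October
11. November <--
12. December
November is month number 11

11


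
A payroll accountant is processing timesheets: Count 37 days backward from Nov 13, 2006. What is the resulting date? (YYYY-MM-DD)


Start: 2006-11-13
Subtracting 37 days
Days already passed in November: 13
After going back through November: 24 more days to subtract
October 2006 has 31 days, need 24
Result: 2006-10-07

2006-10-07


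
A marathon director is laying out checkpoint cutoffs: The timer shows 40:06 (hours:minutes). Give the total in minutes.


Hours: 40
Minutes: 6
Convert hours to minutes: 40 x 60 = 2400
Add remaining minutes: 2400 + 6 = 2406

2406


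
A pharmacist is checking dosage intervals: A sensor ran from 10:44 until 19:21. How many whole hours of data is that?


Start: 10:44
End: 19:21
Hour difference: 19 - 10 = 9 hours
Minute difference: 21 - 44 = -23 minutes
Total minutes: 517
Complete hours: 517 / 60 = 8 (remainder 37)

8


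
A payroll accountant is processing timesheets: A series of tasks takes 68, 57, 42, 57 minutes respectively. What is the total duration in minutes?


Durations: 68, 57, 42, 57
Running sum: 68
+ 57 = 125
+ 42 = 167
+ 57 = 224
Total duration: 224 minutes
That is 3 hours and 44 minutes

224


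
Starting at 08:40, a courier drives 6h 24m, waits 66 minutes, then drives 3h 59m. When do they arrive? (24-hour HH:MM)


Depart: 08:40
Leg 1: +384 min -> 15:04
Layover: +66 min -> 16:10
Leg 2: +239 min -> 20:09
Total travel: 689 minutes = 11h 29m
Arrival: 20:09

20:09


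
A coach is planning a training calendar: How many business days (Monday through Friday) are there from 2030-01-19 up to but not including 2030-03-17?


Start: 2030-01-19 (Saturday)
End (exclusive): 2030-03-17 (Sunday)
Total calendar days: 57
Full weeks: 57 // 7 = 8 -> 40 weekdays
Remaining 1 days starting on Saturday:
  Sat(-) -> 0 weekdays
Total business days: 40 + 0 = 40

40


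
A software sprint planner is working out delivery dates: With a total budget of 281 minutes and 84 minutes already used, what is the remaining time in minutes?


Total budget: 281 minutes
Time used: 84 minutes
Remaining: 281 - 84 = 197 minutes
Percent used: 29.9%
Percent remaining: 70.1%

197


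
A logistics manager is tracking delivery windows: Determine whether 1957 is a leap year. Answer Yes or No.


Year: 1957
Divisible by 4? 1957 / 4 = 489.25 -> No
Not divisible by 4, so NOT a leap year

No


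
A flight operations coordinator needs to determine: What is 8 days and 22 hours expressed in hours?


Days: 8
Extra hours: 22
Hours per day: 24
Days to hours: 8 x 24 = 192
Total: 192 + 22 = 214

214


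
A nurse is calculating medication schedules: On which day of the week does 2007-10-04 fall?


Date: 2007-10-04
January 1, 2007 is a Monday
Day of year: 277
Offset from Jan 1: 276 days
276 mod 7 = 3
Result: Thursday

Thursday


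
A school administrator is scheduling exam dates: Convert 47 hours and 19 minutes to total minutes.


Hours: 47
Extra minutes: 19
Minutes per hour: 60
Hours to minutes: 47 x 60 = 2820
Total: 2820 + 19 = 2839

2839


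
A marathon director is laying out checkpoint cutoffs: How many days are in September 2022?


Month: September
Year: 2022
September is a 30-day month
Total: 30 days

30


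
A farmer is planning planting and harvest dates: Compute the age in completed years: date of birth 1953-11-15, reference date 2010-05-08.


Birth: 1953-11-15
Reference: 2010-05-08
Year difference: 2010 - 1953 = 57
Has birthday (11-15) occurred by 05-08? No
Birthday not yet reached this year -> subtract 1
Age in full years: 56

56


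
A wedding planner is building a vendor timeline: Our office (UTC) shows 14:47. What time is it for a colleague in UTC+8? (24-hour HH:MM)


Local time: 14:47 at UTC (offset 0h)
Target zone: UTC+8 (offset 8h)
Difference: 8 - (0) = 8 hours
Calculation: 14 + (8) = 22
Result: 22:47

22:47


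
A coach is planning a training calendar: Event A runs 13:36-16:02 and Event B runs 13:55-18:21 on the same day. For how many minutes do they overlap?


Interval A: [816, 962] minutes from midnight
Interval B: [835, 1101] minutes from midnight
Overlap start = max(816, 835) = 835
Overlap end = min(962, 1101) = 962
Overlap = 962 - 835 = 127 minutes

127


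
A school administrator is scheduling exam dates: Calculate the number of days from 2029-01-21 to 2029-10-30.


Start date: 2029-01-21
End date: 2029-10-30
Jan 2029: +11 days
Feb 2029: +28 days
Mar 2029: +31 days
... (7 more months)
Total: 282 days

282


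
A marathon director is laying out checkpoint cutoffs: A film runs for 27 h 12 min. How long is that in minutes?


Hours: 27
Minutes: 12
Convert hours to minutes: 27 x 60 = 1620
Add remaining minutes: 1620 + 12 = 1632

1632


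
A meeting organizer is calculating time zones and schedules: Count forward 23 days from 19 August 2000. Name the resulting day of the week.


Start: 2000-08-19 (Saturday)
Step 1 - find target date: add 23 days
  2000-08-19 + 23 days = 2000-09-11
Step 2 - day of week:
  23 mod 7 = 2
  Saturday + 2 days -> Monday
Result: Monday (2000-09-11)

Monday


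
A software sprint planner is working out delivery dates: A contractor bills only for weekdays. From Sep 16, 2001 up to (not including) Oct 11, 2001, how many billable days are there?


Start: 2001-09-16 (Sunday)
End (exclusive): 2001-10-11 (Thursday)
Total calendar days: 25
Full weeks: 25 // 7 = 3 -> 15 weekdays
Remaining 4 days starting on Sunday:
  Sun(-), Mon(w), Tue(w), Wed(w) -> 3 weekdays
Total business days: 15 + 3 = 18

18


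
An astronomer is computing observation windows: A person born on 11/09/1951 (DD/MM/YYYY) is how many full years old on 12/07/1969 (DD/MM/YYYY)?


Birth: 1951-09-11
Reference: 1969-07-12
Year difference: 1969 - 1951 = 18
Has birthday (09-11) occurred by 07-12? No
Birthday not yet reached this year -> subtract 1
Age in full years: 17

17


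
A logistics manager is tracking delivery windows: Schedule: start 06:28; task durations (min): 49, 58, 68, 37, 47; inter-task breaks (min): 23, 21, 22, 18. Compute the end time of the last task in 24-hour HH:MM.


Start: 06:28 = 388 min from midnight
  after task 1 (49 min): 07:17
  after break (23 min): 07:40
  after task 2 (58 min): 08:38
  after break (21 min): 08:59
  after task 3 (68 min): 10:07
  after break (22 min): 10:29
  after task 4 (37 min): 11:06
  after break (18 min): 11:24
  after task 5 (47 min): 12:11
Total elapsed: 343 minutes
End time: 12:11

12:11


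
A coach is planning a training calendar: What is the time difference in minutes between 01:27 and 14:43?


Start time: 01:27 = 87 minutes from midnight
End time: 14:43 = 883 minutes from midnight
Difference: 883 - 87 = 796 minutes
That is 13 hours and 16 minutes

796


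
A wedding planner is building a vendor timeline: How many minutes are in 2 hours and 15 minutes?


Hours: 2
Extra minutes: 15
Minutes per hour: 60
Hours to minutes: 2 x 60 = 120
Total: 120 + 15 = 135

135


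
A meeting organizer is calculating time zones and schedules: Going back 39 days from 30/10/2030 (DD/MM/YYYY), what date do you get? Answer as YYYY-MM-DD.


Start: 2030-10-30
Subtracting 39 days
Days already passed in October: 30
After going back through October: 9 more days to subtract
September 2030 has 30 days, need 9
Result: 2030-09-21

2030-09-21


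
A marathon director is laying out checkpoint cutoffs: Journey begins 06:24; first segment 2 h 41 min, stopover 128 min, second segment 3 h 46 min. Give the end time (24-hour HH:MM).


Depart: 06:24
Leg 1: +161 min -> 09:05
Layover: +128 min -> 11:13
Leg 2: +226 min -> 14:59
Total travel: 515 minutes = 8h 35m
Arrival: 14:59

14:59


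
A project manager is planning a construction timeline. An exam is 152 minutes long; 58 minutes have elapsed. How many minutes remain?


Total budget: 152 minutes
Time used: 58 minutes
Remaining: 152 - 58 = 94 minutes
Percent used: 38.2%
Percent remaining: 61.8%

94


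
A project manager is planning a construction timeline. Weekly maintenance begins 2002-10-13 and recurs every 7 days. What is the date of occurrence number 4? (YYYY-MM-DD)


First occurrence: 2002-10-13 (occurrence 1)
Each occurrence is 7 days after the previous.
Occurrence 4 is 3 weeks after the first.
3 weeks = 21 days
2002-10-13 + 21 days = 2002-11-03

2002-11-03
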